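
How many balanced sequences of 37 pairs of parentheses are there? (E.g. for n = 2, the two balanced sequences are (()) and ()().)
C_37 = 45950804324621742364

These balanced parentheses are counted by the Catalan number C_n = (1/(n + 1)) · C(2n, n). For n = 37: C_37 = (1/38) · C(74, 37) = 1746130564335626209832/38 = 45950804324621742364.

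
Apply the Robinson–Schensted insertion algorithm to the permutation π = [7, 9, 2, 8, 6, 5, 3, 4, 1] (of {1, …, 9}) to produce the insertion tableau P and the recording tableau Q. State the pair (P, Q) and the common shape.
P = [1, 3, 4] / [2, 8] / [5] / [6] / [7] / [9];  Q = [1, 2, 8] / [3, 4] / [5] / [6] / [7] / [9];  common shape = (3, 2, 1, 1, 1, 1)

Row-insert the values π_1, π_2, … into P one at a time, bumping the leftmost entry strictly greater than the inserted value down to the next row. The recording tableau Q records, in position (i, j), the step at which that cell was added to P.
  Insert 7 (step 1): P = [7];  Q = [1]
  Insert 9 (step 2): P = [7, 9];  Q = [1, 2]
  Insert 2 (step 3): P = [2, 9] / [7];  Q = [1, 2] / [3]
  Insert 8 (step 4): P = [2, 8] / [7, 9];  Q = [1, 2] / [3, 4]
  Insert 6 (step 5): P = [2, 6] / [7, 8] / [9];  Q = [1, 2] / [3, 4] / [5]
  Insert 5 (step 6): P = [2, 5] / [6, 8] / [7] / [9];  Q = [1, 2] / [3, 4] / [5] / [6]
  Insert 3 (step 7): P = [2, 3] / [5, 8] / [6] / [7] / [9];  Q = [1, 2] / [3, 4] / [5] / [6] / [7]
  Insert 4 (step 8): P = [2, 3, 4] / [5, 8] / [6] / [7] / [9];  Q = [1, 2, 8] / [3, 4] / [5] / [6] / [7]
  Insert 1 (step 9): P = [1, 3, 4] / [2, 8] / [5] / [6] / [7] / [9];  Q = [1, 2, 8] / [3, 4] / [5] / [6] / [7] / [9]
Final shape: (3, 2, 1, 1, 1, 1).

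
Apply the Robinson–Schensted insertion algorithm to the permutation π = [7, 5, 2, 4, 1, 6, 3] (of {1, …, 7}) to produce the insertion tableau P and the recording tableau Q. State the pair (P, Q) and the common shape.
P = [1, 3, 6] / [2, 4] / [5] / [7];  Q = [1, 4, 6] / [2, 7] / [3] / [5];  common shape = (3, 2, 1, 1)

Row-insert the values π_1, π_2, … into P one at a time, bumping the leftmost entry strictly greater than the inserted value down to the next row. The recording tableau Q records, in position (i, j), the step at which that cell was added to P.
  Insert 7 (step 1): P = [7];  Q = [1]
  Insert 5 (step 2): P = [5] / [7];  Q = [1] / [2]
  Insert 2 (step 3): P = [2] / [5] / [7];  Q = [1] / [2] / [3]
  Insert 4 (step 4): P = [2, 4] / [5] / [7];  Q = [1, 4] / [2] / [3]
  Insert 1 (step 5): P = [1, 4] / [2] / [5] / [7];  Q = [1, 4] / [2] / [3] / [5]
  Insert 6 (step 6): P = [1, 4, 6] / [2] / [5] / [7];  Q = [1, 4, 6] / [2] / [3] / [5]
  Insert 3 (step 7): P = [1, 3, 6] / [2, 4] / [5] / [7];  Q = [1, 4, 6] / [2, 7] / [3] / [5]
Final shape: (3, 2, 1, 1).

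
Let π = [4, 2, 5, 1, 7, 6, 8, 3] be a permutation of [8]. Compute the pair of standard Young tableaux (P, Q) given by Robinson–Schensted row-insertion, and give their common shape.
P = [1, 3, 6, 8] / [2, 5] / [4, 7];  Q = [1, 3, 5, 7] / [2, 6] / [4, 8];  common shape = (4, 2, 2)

Row-insert the values π_1, π_2, … into P one at a time, bumping the leftmost entry strictly greater than the inserted value down to the next row. The recording tableau Q records, in position (i, j), the step at which that cell was added to P.
  Insert 4 (step 1): P = [4];  Q = [1]
  Insert 2 (step 2): P = [2] / [4];  Q = [1] / [2]
  Insert 5 (step 3): P = [2, 5] / [4];  Q = [1, 3] / [2]
  Insert 1 (step 4): P = [1, 5] / [2] / [4];  Q = [1, 3] / [2] / [4]
  Insert 7 (step 5): P = [1, 5, 7] / [2] / [4];  Q = [1, 3, 5] / [2] / [4]
  Insert 6 (step 6): P = [1, 5, 6] / [2, 7] / [4];  Q = [1, 3, 5] / [2, 6] / [4]
  Insert 8 (step 7): P = [1, 5, 6, 8] / [2, 7] / [4];  Q = [1, 3, 5, 7] / [2, 6] / [4]
  Insert 3 (step 8): P = [1, 3, 6, 8] / [2, 5] / [4, 7];  Q = [1, 3, 5, 7] / [2, 6] / [4, 8]
Final shape: (4, 2, 2).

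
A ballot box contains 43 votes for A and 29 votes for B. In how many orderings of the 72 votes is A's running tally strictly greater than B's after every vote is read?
Strict-lead orderings = 22289787544686267760

Total orderings of the 72 votes with 43 for A: C(72, 43) = 114633193086957948480. By the Bertrand ballot formula (Cycle Lemma / reflection principle), the number of orderings in which A is strictly ahead of B throughout is (p − q)/(p + q) · C(p + q, p) = (43 − 29)/(43 + 29) · 114633193086957948480 = 22289787544686267760.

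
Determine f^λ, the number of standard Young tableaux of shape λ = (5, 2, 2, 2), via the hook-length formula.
# SYT of shape (5, 2, 2, 2) = 825

Hook-length formula: f^λ = n! / Π hook(c), product over all cells c of the Young diagram. For λ = (5, 2, 2, 2), n = 11 boxes. Hook lengths by row (left-to-right, top-to-bottom): [8, 7, 3, 2, 1]; [4, 3]; [3, 2]; [2, 1]. Product of hooks = 48384. So f^λ = 11! / 48384 = 39916800 / 48384 = 825.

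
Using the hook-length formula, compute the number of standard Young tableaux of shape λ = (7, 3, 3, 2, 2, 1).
# SYT of shape (7, 3, 3, 2, 2, 1) = 7876440

Hook-length formula: f^λ = n! / Π hook(c), product over all cells c of the Young diagram. For λ = (7, 3, 3, 2, 2, 1), n = 18 boxes. Hook lengths by row (left-to-right, top-to-bottom): [12, 10, 7, 4, 3, 2, 1]; [7, 5, 2]; [6, 4, 1]; [4, 2]; [3, 1]; [1]. Product of hooks = 812851200. So f^λ = 18! / 812851200 = 6402373705728000 / 812851200 = 7876440.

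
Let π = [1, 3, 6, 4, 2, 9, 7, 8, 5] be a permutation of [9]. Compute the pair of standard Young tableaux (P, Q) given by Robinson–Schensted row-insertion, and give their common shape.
P = [1, 2, 4, 5, 8] / [3, 7] / [6, 9];  Q = [1, 2, 3, 6, 8] / [4, 7] / [5, 9];  common shape = (5, 2, 2)

Row-insert the values π_1, π_2, … into P one at a time, bumping the leftmost entry strictly greater than the inserted value down to the next row. The recording tableau Q records, in position (i, j), the step at which that cell was added to P.
  Insert 1 (step 1): P = [1];  Q = [1]
  Insert 3 (step 2): P = [1, 3];  Q = [1, 2]
  Insert 6 (step 3): P = [1, 3, 6];  Q = [1, 2, 3]
  Insert 4 (step 4): P = [1, 3, 4] / [6];  Q = [1, 2, 3] / [4]
  Insert 2 (step 5): P = [1, 2, 4] / [3] / [6];  Q = [1, 2, 3] / [4] / [5]
  Insert 9 (step 6): P = [1, 2, 4, 9] / [3] / [6];  Q = [1, 2, 3, 6] / [4] / [5]
  Insert 7 (step 7): P = [1, 2, 4, 7] / [3, 9] / [6];  Q = [1, 2, 3, 6] / [4, 7] / [5]
  Insert 8 (step 8): P = [1, 2, 4, 7, 8] / [3, 9] / [6];  Q = [1, 2, 3, 6, 8] / [4, 7] / [5]
  Insert 5 (step 9): P = [1, 2, 4, 5, 8] / [3, 7] / [6, 9];  Q = [1, 2, 3, 6, 8] / [4, 7] / [5, 9]
Final shape: (5, 2, 2).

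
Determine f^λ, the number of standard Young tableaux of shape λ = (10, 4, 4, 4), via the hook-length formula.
# SYT of shape (10, 4, 4, 4) = 87744888

Hook-length formula: f^λ = n! / Π hook(c), product over all cells c of the Young diagram. For λ = (10, 4, 4, 4), n = 22 boxes. Hook lengths by row (left-to-right, top-to-bottom): [13, 12, 11, 10, 6, 5, 4, 3, 2, 1]; [6, 5, 4, 3]; [5, 4, 3, 2]; [4, 3, 2, 1]. Product of hooks = 12809871360000. So f^λ = 22! / 12809871360000 = 1124000727777607680000 / 12809871360000 = 87744888.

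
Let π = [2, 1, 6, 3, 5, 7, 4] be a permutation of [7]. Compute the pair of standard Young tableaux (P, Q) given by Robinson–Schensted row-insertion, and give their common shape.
P = [1, 3, 4, 7] / [2, 5] / [6];  Q = [1, 3, 5, 6] / [2, 4] / [7];  common shape = (4, 2, 1)

Row-insert the values π_1, π_2, … into P one at a time, bumping the leftmost entry strictly greater than the inserted value down to the next row. The recording tableau Q records, in position (i, j), the step at which that cell was added to P.
  Insert 2 (step 1): P = [2];  Q = [1]
  Insert 1 (step 2): P = [1] / [2];  Q = [1] / [2]
  Insert 6 (step 3): P = [1, 6] / [2];  Q = [1, 3] / [2]
  Insert 3 (step 4): P = [1, 3] / [2, 6];  Q = [1, 3] / [2, 4]
  Insert 5 (step 5): P = [1, 3, 5] / [2, 6];  Q = [1, 3, 5] / [2, 4]
  Insert 7 (step 6): P = [1, 3, 5, 7] / [2, 6];  Q = [1, 3, 5, 6] / [2, 4]
  Insert 4 (step 7): P = [1, 3, 4, 7] / [2, 5] / [6];  Q = [1, 3, 5, 6] / [2, 4] / [7]
Final shape: (4, 2, 1).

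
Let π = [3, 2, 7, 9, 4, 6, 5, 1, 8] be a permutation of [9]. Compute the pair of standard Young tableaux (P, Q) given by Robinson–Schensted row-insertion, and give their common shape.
P = [1, 4, 5, 8] / [2, 6, 9] / [3] / [7];  Q = [1, 3, 4, 9] / [2, 5, 6] / [7] / [8];  common shape = (4, 3, 1, 1)

Row-insert the values π_1, π_2, … into P one at a time, bumping the leftmost entry strictly greater than the inserted value down to the next row. The recording tableau Q records, in position (i, j), the step at which that cell was added to P.
  Insert 3 (step 1): P = [3];  Q = [1]
  Insert 2 (step 2): P = [2] / [3];  Q = [1] / [2]
  Insert 7 (step 3): P = [2, 7] / [3];  Q = [1, 3] / [2]
  Insert 9 (step 4): P = [2, 7, 9] / [3];  Q = [1, 3, 4] / [2]
  Insert 4 (step 5): P = [2, 4, 9] / [3, 7];  Q = [1, 3, 4] / [2, 5]
  Insert 6 (step 6): P = [2, 4, 6] / [3, 7, 9];  Q = [1, 3, 4] / [2, 5, 6]
  Insert 5 (step 7): P = [2, 4, 5] / [3, 6, 9] / [7];  Q = [1, 3, 4] / [2, 5, 6] / [7]
  Insert 1 (step 8): P = [1, 4, 5] / [2, 6, 9] / [3] / [7];  Q = [1, 3, 4] / [2, 5, 6] / [7] / [8]
  Insert 8 (step 9): P = [1, 4, 5, 8] / [2, 6, 9] / [3] / [7];  Q = [1, 3, 4, 9] / [2, 5, 6] / [7] / [8]
Final shape: (4, 3, 1, 1).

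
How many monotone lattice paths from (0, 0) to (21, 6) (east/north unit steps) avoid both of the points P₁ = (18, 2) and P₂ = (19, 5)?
Number of paths = 164128

Inclusion–exclusion. Total paths: C(27, 21) = 296010. Through P₁: C(20, 18)·C(7, 3) = 6650. Through P₂: C(24, 19)·C(3, 2) = 127512. Since P₁ is strictly southwest of P₂, a monotone path through both must visit P₁ then P₂; paths through both = C(20, 18)·C(4, 1)·C(3, 2) = 2280. Avoid both = 296010 − 6650 − 127512 + 2280 = 164128.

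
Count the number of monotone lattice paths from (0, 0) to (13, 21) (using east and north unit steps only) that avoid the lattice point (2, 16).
Number of paths = 927315456

Total paths from (0, 0) to (13, 21): C(34, 13) = 927983760. Paths through (2, 16): (paths (0, 0) → (2, 16)) × (paths (2, 16) → (13, 21)) = C(18, 2) · C(16, 11) = 153 · 4368 = 668304. Avoidance count = 927983760 − 668304 = 927315456.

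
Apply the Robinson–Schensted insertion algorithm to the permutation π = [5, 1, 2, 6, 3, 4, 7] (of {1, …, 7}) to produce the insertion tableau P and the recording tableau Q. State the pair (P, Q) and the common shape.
P = [1, 2, 3, 4, 7] / [5, 6];  Q = [1, 3, 4, 6, 7] / [2, 5];  common shape = (5, 2)

Row-insert the values π_1, π_2, … into P one at a time, bumping the leftmost entry strictly greater than the inserted value down to the next row. The recording tableau Q records, in position (i, j), the step at which that cell was added to P.
  Insert 5 (step 1): P = [5];  Q = [1]
  Insert 1 (step 2): P = [1] / [5];  Q = [1] / [2]
  Insert 2 (step 3): P = [1, 2] / [5];  Q = [1, 3] / [2]
  Insert 6 (step 4): P = [1, 2, 6] / [5];  Q = [1, 3, 4] / [2]
  Insert 3 (step 5): P = [1, 2, 3] / [5, 6];  Q = [1, 3, 4] / [2, 5]
  Insert 4 (step 6): P = [1, 2, 3, 4] / [5, 6];  Q = [1, 3, 4, 6] / [2, 5]
  Insert 7 (step 7): P = [1, 2, 3, 4, 7] / [5, 6];  Q = [1, 3, 4, 6, 7] / [2, 5]
Final shape: (5, 2).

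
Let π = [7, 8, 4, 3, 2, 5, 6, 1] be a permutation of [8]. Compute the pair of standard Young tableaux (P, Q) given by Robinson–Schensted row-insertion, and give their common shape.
P = [1, 5, 6] / [2, 8] / [3] / [4] / [7];  Q = [1, 2, 7] / [3, 6] / [4] / [5] / [8];  common shape = (3, 2, 1, 1, 1)

Row-insert the values π_1, π_2, … into P one at a time, bumping the leftmost entry strictly greater than the inserted value down to the next row. The recording tableau Q records, in position (i, j), the step at which that cell was added to P.
  Insert 7 (step 1): P = [7];  Q = [1]
  Insert 8 (step 2): P = [7, 8];  Q = [1, 2]
  Insert 4 (step 3): P = [4, 8] / [7];  Q = [1, 2] / [3]
  Insert 3 (step 4): P = [3, 8] / [4] / [7];  Q = [1, 2] / [3] / [4]
  Insert 2 (step 5): P = [2, 8] / [3] / [4] / [7];  Q = [1, 2] / [3] / [4] / [5]
  Insert 5 (step 6): P = [2, 5] / [3, 8] / [4] / [7];  Q = [1, 2] / [3, 6] / [4] / [5]
  Insert 6 (step 7): P = [2, 5, 6] / [3, 8] / [4] / [7];  Q = [1, 2, 7] / [3, 6] / [4] / [5]
  Insert 1 (step 8): P = [1, 5, 6] / [2, 8] / [3] / [4] / [7];  Q = [1, 2, 7] / [3, 6] / [4] / [5] / [8]
Final shape: (3, 2, 1, 1, 1).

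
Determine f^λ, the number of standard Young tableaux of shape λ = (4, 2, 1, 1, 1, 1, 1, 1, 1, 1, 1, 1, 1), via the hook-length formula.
# SYT of shape (4, 2, 1, 1, 1, 1, 1, 1, 1, 1, 1, 1, 1) = 5355

Hook-length formula: f^λ = n! / Π hook(c), product over all cells c of the Young diagram. For λ = (4, 2, 1, 1, 1, 1, 1, 1, 1, 1, 1, 1, 1), n = 17 boxes. Hook lengths by row (left-to-right, top-to-bottom): [16, 4, 2, 1]; [13, 1]; [11]; [10]; [9]; [8]; [7]; [6]; [5]; [4]; [3]; [2]; [1]. Product of hooks = 66421555200. So f^λ = 17! / 66421555200 = 355687428096000 / 66421555200 = 5355.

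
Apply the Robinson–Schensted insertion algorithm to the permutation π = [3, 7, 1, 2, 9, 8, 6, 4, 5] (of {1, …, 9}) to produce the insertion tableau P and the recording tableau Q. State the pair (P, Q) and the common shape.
P = [1, 2, 4, 5] / [3, 6, 8] / [7] / [9];  Q = [1, 2, 5, 9] / [3, 4, 6] / [7] / [8];  common shape = (4, 3, 1, 1)

Row-insert the values π_1, π_2, … into P one at a time, bumping the leftmost entry strictly greater than the inserted value down to the next row. The recording tableau Q records, in position (i, j), the step at which that cell was added to P.
  Insert 3 (step 1): P = [3];  Q = [1]
  Insert 7 (step 2): P = [3, 7];  Q = [1, 2]
  Insert 1 (step 3): P = [1, 7] / [3];  Q = [1, 2] / [3]
  Insert 2 (step 4): P = [1, 2] / [3, 7];  Q = [1, 2] / [3, 4]
  Insert 9 (step 5): P = [1, 2, 9] / [3, 7];  Q = [1, 2, 5] / [3, 4]
  Insert 8 (step 6): P = [1, 2, 8] / [3, 7, 9];  Q = [1, 2, 5] / [3, 4, 6]
  Insert 6 (step 7): P = [1, 2, 6] / [3, 7, 8] / [9];  Q = [1, 2, 5] / [3, 4, 6] / [7]
  Insert 4 (step 8): P = [1, 2, 4] / [3, 6, 8] / [7] / [9];  Q = [1, 2, 5] / [3, 4, 6] / [7] / [8]
  Insert 5 (step 9): P = [1, 2, 4, 5] / [3, 6, 8] / [7] / [9];  Q = [1, 2, 5, 9] / [3, 4, 6] / [7] / [8]
Final shape: (4, 3, 1, 1).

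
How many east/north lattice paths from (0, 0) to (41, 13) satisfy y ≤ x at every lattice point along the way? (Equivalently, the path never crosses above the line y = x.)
Number of paths = 765169213410

By the reflection principle (André's argument), the number of monotone paths to (41, 13) with n ≤ m that never go above y = x is C(54, 41) − C(54, 42) = 1108176102180 − 343006888770 = 765169213410.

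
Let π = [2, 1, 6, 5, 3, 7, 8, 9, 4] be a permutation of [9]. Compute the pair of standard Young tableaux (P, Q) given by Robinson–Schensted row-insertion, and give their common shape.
P = [1, 3, 4, 8, 9] / [2, 5, 7] / [6];  Q = [1, 3, 6, 7, 8] / [2, 4, 9] / [5];  common shape = (5, 3, 1)

Row-insert the values π_1, π_2, … into P one at a time, bumping the leftmost entry strictly greater than the inserted value down to the next row. The recording tableau Q records, in position (i, j), the step at which that cell was added to P.
  Insert 2 (step 1): P = [2];  Q = [1]
  Insert 1 (step 2): P = [1] / [2];  Q = [1] / [2]
  Insert 6 (step 3): P = [1, 6] / [2];  Q = [1, 3] / [2]
  Insert 5 (step 4): P = [1, 5] / [2, 6];  Q = [1, 3] / [2, 4]
  Insert 3 (step 5): P = [1, 3] / [2, 5] / [6];  Q = [1, 3] / [2, 4] / [5]
  Insert 7 (step 6): P = [1, 3, 7] / [2, 5] / [6];  Q = [1, 3, 6] / [2, 4] / [5]
  Insert 8 (step 7): P = [1, 3, 7, 8] / [2, 5] / [6];  Q = [1, 3, 6, 7] / [2, 4] / [5]
  Insert 9 (step 8): P = [1, 3, 7, 8, 9] / [2, 5] / [6];  Q = [1, 3, 6, 7, 8] / [2, 4] / [5]
  Insert 4 (step 9): P = [1, 3, 4, 8, 9] / [2, 5, 7] / [6];  Q = [1, 3, 6, 7, 8] / [2, 4, 9] / [5]
Final shape: (5, 3, 1).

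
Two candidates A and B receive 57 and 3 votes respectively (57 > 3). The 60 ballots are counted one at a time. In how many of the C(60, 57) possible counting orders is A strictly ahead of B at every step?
Strict-lead orderings = 30798

Total orderings of the 60 votes with 57 for A: C(60, 57) = 34220. By the Bertrand ballot formula (Cycle Lemma / reflection principle), the number of orderings in which A is strictly ahead of B throughout is (p − q)/(p + q) · C(p + q, p) = (57 − 3)/(57 + 3) · 34220 = 30798.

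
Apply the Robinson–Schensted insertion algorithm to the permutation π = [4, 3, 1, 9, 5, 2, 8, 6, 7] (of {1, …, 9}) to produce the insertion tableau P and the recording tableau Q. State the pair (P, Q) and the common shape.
P = [1, 2, 6, 7] / [3, 5, 8] / [4, 9];  Q = [1, 4, 7, 9] / [2, 5, 8] / [3, 6];  common shape = (4, 3, 2)

Row-insert the values π_1, π_2, … into P one at a time, bumping the leftmost entry strictly greater than the inserted value down to the next row. The recording tableau Q records, in position (i, j), the step at which that cell was added to P.
  Insert 4 (step 1): P = [4];  Q = [1]
  Insert 3 (step 2): P = [3] / [4];  Q = [1] / [2]
  Insert 1 (step 3): P = [1] / [3] / [4];  Q = [1] / [2] / [3]
  Insert 9 (step 4): P = [1, 9] / [3] / [4];  Q = [1, 4] / [2] / [3]
  Insert 5 (step 5): P = [1, 5] / [3, 9] / [4];  Q = [1, 4] / [2, 5] / [3]
  Insert 2 (step 6): P = [1, 2] / [3, 5] / [4, 9];  Q = [1, 4] / [2, 5] / [3, 6]
  Insert 8 (step 7): P = [1, 2, 8] / [3, 5] / [4, 9];  Q = [1, 4, 7] / [2, 5] / [3, 6]
  Insert 6 (step 8): P = [1, 2, 6] / [3, 5, 8] / [4, 9];  Q = [1, 4, 7] / [2, 5, 8] / [3, 6]
  Insert 7 (step 9): P = [1, 2, 6, 7] / [3, 5, 8] / [4, 9];  Q = [1, 4, 7, 9] / [2, 5, 8] / [3, 6]
Final shape: (4, 3, 2).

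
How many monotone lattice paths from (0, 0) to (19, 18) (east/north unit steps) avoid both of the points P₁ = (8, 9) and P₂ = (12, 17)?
Number of paths = 13270624420

Inclusion–exclusion. Total paths: C(37, 19) = 17672631900. Through P₁: C(17, 8)·C(20, 11) = 4083107600. Through P₂: C(29, 12)·C(8, 7) = 415167480. Since P₁ is strictly southwest of P₂, a monotone path through both must visit P₁ then P₂; paths through both = C(17, 8)·C(12, 4)·C(8, 7) = 96267600. Avoid both = 17672631900 − 4083107600 − 415167480 + 96267600 = 13270624420.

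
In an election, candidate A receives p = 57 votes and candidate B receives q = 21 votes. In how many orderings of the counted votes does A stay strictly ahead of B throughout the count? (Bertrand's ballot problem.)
Strict-lead orderings = 2524242280981373040

Total orderings of the 78 votes with 57 for A: C(78, 57) = 5469191608792974920. By the Bertrand ballot formula (Cycle Lemma / reflection principle), the number of orderings in which A is strictly ahead of B throughout is (p − q)/(p + q) · C(p + q, p) = (57 − 21)/(57 + 21) · 5469191608792974920 = 2524242280981373040.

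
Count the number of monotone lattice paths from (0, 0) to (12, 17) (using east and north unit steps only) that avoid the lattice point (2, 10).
Number of paths = 50612367

Total paths from (0, 0) to (12, 17): C(29, 12) = 51895935. Paths through (2, 10): (paths (0, 0) → (2, 10)) × (paths (2, 10) → (12, 17)) = C(12, 2) · C(17, 10) = 66 · 19448 = 1283568. Avoidance count = 51895935 − 1283568 = 50612367.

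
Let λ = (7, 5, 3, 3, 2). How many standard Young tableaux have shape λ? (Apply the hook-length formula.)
# SYT of shape (7, 5, 3, 3, 2) = 128564982

Hook-length formula: f^λ = n! / Π hook(c), product over all cells c of the Young diagram. For λ = (7, 5, 3, 3, 2), n = 20 boxes. Hook lengths by row (left-to-right, top-to-bottom): [11, 10, 8, 5, 4, 2, 1]; [8, 7, 5, 2, 1]; [5, 4, 2]; [4, 3, 1]; [2, 1]. Product of hooks = 18923520000. So f^λ = 20! / 18923520000 = 2432902008176640000 / 18923520000 = 128564982.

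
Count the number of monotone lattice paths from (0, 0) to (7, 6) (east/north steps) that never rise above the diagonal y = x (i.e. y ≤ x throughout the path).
Number of paths = 429

By the reflection principle (André's argument), the number of monotone paths to (7, 6) with n ≤ m that never go above y = x is C(13, 7) − C(13, 8) = 1716 − 1287 = 429.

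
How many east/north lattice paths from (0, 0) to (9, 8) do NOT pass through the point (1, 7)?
Number of paths = 24238

Total paths from (0, 0) to (9, 8): C(17, 9) = 24310. Paths through (1, 7): (paths (0, 0) → (1, 7)) × (paths (1, 7) → (9, 8)) = C(8, 1) · C(9, 8) = 8 · 9 = 72. Avoidance count = 24310 − 72 = 24238.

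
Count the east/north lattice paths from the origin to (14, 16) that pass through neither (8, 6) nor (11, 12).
Number of paths = 82880741

Inclusion–exclusion. Total paths: C(30, 14) = 145422675. Through P₁: C(14, 8)·C(16, 6) = 24048024. Through P₂: C(23, 11)·C(7, 3) = 47322730. Since P₁ is strictly southwest of P₂, a monotone path through both must visit P₁ then P₂; paths through both = C(14, 8)·C(9, 3)·C(7, 3) = 8828820. Avoid both = 145422675 − 24048024 − 47322730 + 8828820 = 82880741.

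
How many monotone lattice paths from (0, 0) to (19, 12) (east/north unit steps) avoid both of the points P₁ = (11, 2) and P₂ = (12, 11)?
Number of paths = 126897017

Inclusion–exclusion. Total paths: C(31, 19) = 141120525. Through P₁: C(13, 11)·C(18, 8) = 3413124. Through P₂: C(23, 12)·C(8, 7) = 10816624. Since P₁ is strictly southwest of P₂, a monotone path through both must visit P₁ then P₂; paths through both = C(13, 11)·C(10, 1)·C(8, 7) = 6240. Avoid both = 141120525 − 3413124 − 10816624 + 6240 = 126897017.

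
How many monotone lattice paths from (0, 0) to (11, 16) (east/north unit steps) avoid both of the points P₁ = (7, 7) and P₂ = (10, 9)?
Number of paths = 10119551

Inclusion–exclusion. Total paths: C(27, 11) = 13037895. Through P₁: C(14, 7)·C(13, 4) = 2453880. Through P₂: C(19, 10)·C(8, 1) = 739024. Since P₁ is strictly southwest of P₂, a monotone path through both must visit P₁ then P₂; paths through both = C(14, 7)·C(5, 3)·C(8, 1) = 274560. Avoid both = 13037895 − 2453880 − 739024 + 274560 = 10119551.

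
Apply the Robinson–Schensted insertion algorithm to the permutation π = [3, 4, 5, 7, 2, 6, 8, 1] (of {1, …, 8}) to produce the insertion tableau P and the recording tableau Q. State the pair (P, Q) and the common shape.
P = [1, 4, 5, 6, 8] / [2, 7] / [3];  Q = [1, 2, 3, 4, 7] / [5, 6] / [8];  common shape = (5, 2, 1)

Row-insert the values π_1, π_2, … into P one at a time, bumping the leftmost entry strictly greater than the inserted value down to the next row. The recording tableau Q records, in position (i, j), the step at which that cell was added to P.
  Insert 3 (step 1): P = [3];  Q = [1]
  Insert 4 (step 2): P = [3, 4];  Q = [1, 2]
  Insert 5 (step 3): P = [3, 4, 5];  Q = [1, 2, 3]
  Insert 7 (step 4): P = [3, 4, 5, 7];  Q = [1, 2, 3, 4]
  Insert 2 (step 5): P = [2, 4, 5, 7] / [3];  Q = [1, 2, 3, 4] / [5]
  Insert 6 (step 6): P = [2, 4, 5, 6] / [3, 7];  Q = [1, 2, 3, 4] / [5, 6]
  Insert 8 (step 7): P = [2, 4, 5, 6, 8] / [3, 7];  Q = [1, 2, 3, 4, 7] / [5, 6]
  Insert 1 (step 8): P = [1, 4, 5, 6, 8] / [2, 7] / [3];  Q = [1, 2, 3, 4, 7] / [5, 6] / [8]
Final shape: (5, 2, 1).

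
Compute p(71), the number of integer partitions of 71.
p(71) = 4697205

Compute p(n) via the recurrence p(n, m) = p(n, m−1) + p(n−m, m), where p(n, m) counts partitions of n with all parts ≤ m and p(n) = p(n, n). The base cases are p(0, m) = 1 and p(n, 0) = 0 for n > 0. Filling the table yields p(71) = 4697205. (Euler's pentagonal recurrence is an alternative.)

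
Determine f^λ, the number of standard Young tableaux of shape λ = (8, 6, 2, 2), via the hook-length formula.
# SYT of shape (8, 6, 2, 2) = 2148120

Hook-length formula: f^λ = n! / Π hook(c), product over all cells c of the Young diagram. For λ = (8, 6, 2, 2), n = 18 boxes. Hook lengths by row (left-to-right, top-to-bottom): [11, 10, 7, 6, 5, 4, 2, 1]; [8, 7, 4, 3, 2, 1]; [3, 2]; [2, 1]. Product of hooks = 2980454400. So f^λ = 18! / 2980454400 = 6402373705728000 / 2980454400 = 2148120.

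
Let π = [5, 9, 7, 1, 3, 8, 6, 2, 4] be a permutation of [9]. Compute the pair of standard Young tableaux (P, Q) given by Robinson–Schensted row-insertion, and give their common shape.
P = [1, 2, 4] / [3, 6, 8] / [5, 7] / [9];  Q = [1, 2, 6] / [3, 5, 7] / [4, 9] / [8];  common shape = (3, 3, 2, 1)

Row-insert the values π_1, π_2, … into P one at a time, bumping the leftmost entry strictly greater than the inserted value down to the next row. The recording tableau Q records, in position (i, j), the step at which that cell was added to P.
  Insert 5 (step 1): P = [5];  Q = [1]
  Insert 9 (step 2): P = [5, 9];  Q = [1, 2]
  Insert 7 (step 3): P = [5, 7] / [9];  Q = [1, 2] / [3]
  Insert 1 (step 4): P = [1, 7] / [5] / [9];  Q = [1, 2] / [3] / [4]
  Insert 3 (step 5): P = [1, 3] / [5, 7] / [9];  Q = [1, 2] / [3, 5] / [4]
  Insert 8 (step 6): P = [1, 3, 8] / [5, 7] / [9];  Q = [1, 2, 6] / [3, 5] / [4]
  Insert 6 (step 7): P = [1, 3, 6] / [5, 7, 8] / [9];  Q = [1, 2, 6] / [3, 5, 7] / [4]
  Insert 2 (step 8): P = [1, 2, 6] / [3, 7, 8] / [5] / [9];  Q = [1, 2, 6] / [3, 5, 7] / [4] / [8]
  Insert 4 (step 9): P = [1, 2, 4] / [3, 6, 8] / [5, 7] / [9];  Q = [1, 2, 6] / [3, 5, 7] / [4, 9] / [8]
Final shape: (3, 3, 2, 1).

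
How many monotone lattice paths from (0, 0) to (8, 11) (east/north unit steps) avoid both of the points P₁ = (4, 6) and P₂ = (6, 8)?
Number of paths = 31692

Inclusion–exclusion. Total paths: C(19, 8) = 75582. Through P₁: C(10, 4)·C(9, 4) = 26460. Through P₂: C(14, 6)·C(5, 2) = 30030. Since P₁ is strictly southwest of P₂, a monotone path through both must visit P₁ then P₂; paths through both = C(10, 4)·C(4, 2)·C(5, 2) = 12600. Avoid both = 75582 − 26460 − 30030 + 12600 = 31692.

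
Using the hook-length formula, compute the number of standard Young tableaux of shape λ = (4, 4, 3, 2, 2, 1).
# SYT of shape (4, 4, 3, 2, 2, 1) = 500500

Hook-length formula: f^λ = n! / Π hook(c), product over all cells c of the Young diagram. For λ = (4, 4, 3, 2, 2, 1), n = 16 boxes. Hook lengths by row (left-to-right, top-to-bottom): [9, 7, 4, 2]; [8, 6, 3, 1]; [6, 4, 1]; [4, 2]; [3, 1]; [1]. Product of hooks = 41803776. So f^λ = 16! / 41803776 = 20922789888000 / 41803776 = 500500.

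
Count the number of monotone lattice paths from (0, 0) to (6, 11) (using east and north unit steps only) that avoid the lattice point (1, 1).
Number of paths = 6370

Total paths from (0, 0) to (6, 11): C(17, 6) = 12376. Paths through (1, 1): (paths (0, 0) → (1, 1)) × (paths (1, 1) → (6, 11)) = C(2, 1) · C(15, 5) = 2 · 3003 = 6006. Avoidance count = 12376 − 6006 = 6370.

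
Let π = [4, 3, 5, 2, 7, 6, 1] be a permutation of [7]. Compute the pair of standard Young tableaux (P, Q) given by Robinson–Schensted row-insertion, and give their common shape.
P = [1, 5, 6] / [2, 7] / [3] / [4];  Q = [1, 3, 5] / [2, 6] / [4] / [7];  common shape = (3, 2, 1, 1)

Row-insert the values π_1, π_2, … into P one at a time, bumping the leftmost entry strictly greater than the inserted value down to the next row. The recording tableau Q records, in position (i, j), the step at which that cell was added to P.
  Insert 4 (step 1): P = [4];  Q = [1]
  Insert 3 (step 2): P = [3] / [4];  Q = [1] / [2]
  Insert 5 (step 3): P = [3, 5] / [4];  Q = [1, 3] / [2]
  Insert 2 (step 4): P = [2, 5] / [3] / [4];  Q = [1, 3] / [2] / [4]
  Insert 7 (step 5): P = [2, 5, 7] / [3] / [4];  Q = [1, 3, 5] / [2] / [4]
  Insert 6 (step 6): P = [2, 5, 6] / [3, 7] / [4];  Q = [1, 3, 5] / [2, 6] / [4]
  Insert 1 (step 7): P = [1, 5, 6] / [2, 7] / [3] / [4];  Q = [1, 3, 5] / [2, 6] / [4] / [7]
Final shape: (3, 2, 1, 1).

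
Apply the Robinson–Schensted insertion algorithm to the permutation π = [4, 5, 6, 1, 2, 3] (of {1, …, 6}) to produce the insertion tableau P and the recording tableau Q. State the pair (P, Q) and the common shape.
P = [1, 2, 3] / [4, 5, 6];  Q = [1, 2, 3] / [4, 5, 6];  common shape = (3, 3)

Row-insert the values π_1, π_2, … into P one at a time, bumping the leftmost entry strictly greater than the inserted value down to the next row. The recording tableau Q records, in position (i, j), the step at which that cell was added to P.
  Insert 4 (step 1): P = [4];  Q = [1]
  Insert 5 (step 2): P = [4, 5];  Q = [1, 2]
  Insert 6 (step 3): P = [4, 5, 6];  Q = [1, 2, 3]
  Insert 1 (step 4): P = [1, 5, 6] / [4];  Q = [1, 2, 3] / [4]
  Insert 2 (step 5): P = [1, 2, 6] / [4, 5];  Q = [1, 2, 3] / [4, 5]
  Insert 3 (step 6): P = [1, 2, 3] / [4, 5, 6];  Q = [1, 2, 3] / [4, 5, 6]
Final shape: (3, 3).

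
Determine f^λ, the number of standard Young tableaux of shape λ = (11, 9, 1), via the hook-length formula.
# SYT of shape (11, 9, 1) = 732564

Hook-length formula: f^λ = n! / Π hook(c), product over all cells c of the Young diagram. For λ = (11, 9, 1), n = 21 boxes. Hook lengths by row (left-to-right, top-to-bottom): [13, 11, 10, 9, 8, 7, 6, 5, 4, 2, 1]; [10, 8, 7, 6, 5, 4, 3, 2, 1]; [1]. Product of hooks = 69742632960000. So f^λ = 21! / 69742632960000 = 51090942171709440000 / 69742632960000 = 732564.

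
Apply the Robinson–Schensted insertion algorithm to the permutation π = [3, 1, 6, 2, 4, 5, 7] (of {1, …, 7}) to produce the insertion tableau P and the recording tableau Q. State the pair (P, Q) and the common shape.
P = [1, 2, 4, 5, 7] / [3, 6];  Q = [1, 3, 5, 6, 7] / [2, 4];  common shape = (5, 2)

Row-insert the values π_1, π_2, … into P one at a time, bumping the leftmost entry strictly greater than the inserted value down to the next row. The recording tableau Q records, in position (i, j), the step at which that cell was added to P.
  Insert 3 (step 1): P = [3];  Q = [1]
  Insert 1 (step 2): P = [1] / [3];  Q = [1] / [2]
  Insert 6 (step 3): P = [1, 6] / [3];  Q = [1, 3] / [2]
  Insert 2 (step 4): P = [1, 2] / [3, 6];  Q = [1, 3] / [2, 4]
  Insert 4 (step 5): P = [1, 2, 4] / [3, 6];  Q = [1, 3, 5] / [2, 4]
  Insert 5 (step 6): P = [1, 2, 4, 5] / [3, 6];  Q = [1, 3, 5, 6] / [2, 4]
  Insert 7 (step 7): P = [1, 2, 4, 5, 7] / [3, 6];  Q = [1, 3, 5, 6, 7] / [2, 4]
Final shape: (5, 2).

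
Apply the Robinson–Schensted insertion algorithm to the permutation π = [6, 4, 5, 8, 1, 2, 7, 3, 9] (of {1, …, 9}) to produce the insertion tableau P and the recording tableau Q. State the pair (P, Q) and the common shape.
P = [1, 2, 3, 9] / [4, 5, 7] / [6, 8];  Q = [1, 3, 4, 9] / [2, 6, 7] / [5, 8];  common shape = (4, 3, 2)

Row-insert the values π_1, π_2, … into P one at a time, bumping the leftmost entry strictly greater than the inserted value down to the next row. The recording tableau Q records, in position (i, j), the step at which that cell was added to P.
  Insert 6 (step 1): P = [6];  Q = [1]
  Insert 4 (step 2): P = [4] / [6];  Q = [1] / [2]
  Insert 5 (step 3): P = [4, 5] / [6];  Q = [1, 3] / [2]
  Insert 8 (step 4): P = [4, 5, 8] / [6];  Q = [1, 3, 4] / [2]
  Insert 1 (step 5): P = [1, 5, 8] / [4] / [6];  Q = [1, 3, 4] / [2] / [5]
  Insert 2 (step 6): P = [1, 2, 8] / [4, 5] / [6];  Q = [1, 3, 4] / [2, 6] / [5]
  Insert 7 (step 7): P = [1, 2, 7] / [4, 5, 8] / [6];  Q = [1, 3, 4] / [2, 6, 7] / [5]
  Insert 3 (step 8): P = [1, 2, 3] / [4, 5, 7] / [6, 8];  Q = [1, 3, 4] / [2, 6, 7] / [5, 8]
  Insert 9 (step 9): P = [1, 2, 3, 9] / [4, 5, 7] / [6, 8];  Q = [1, 3, 4, 9] / [2, 6, 7] / [5, 8]
Final shape: (4, 3, 2).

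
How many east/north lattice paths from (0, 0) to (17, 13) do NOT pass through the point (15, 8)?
Number of paths = 109463256

Total paths from (0, 0) to (17, 13): C(30, 17) = 119759850. Paths through (15, 8): (paths (0, 0) → (15, 8)) × (paths (15, 8) → (17, 13)) = C(23, 15) · C(7, 2) = 490314 · 21 = 10296594. Avoidance count = 119759850 − 10296594 = 109463256.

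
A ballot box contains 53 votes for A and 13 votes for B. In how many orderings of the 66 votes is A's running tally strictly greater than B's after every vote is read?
Strict-lead orderings = 12393263030400

Total orderings of the 66 votes with 53 for A: C(66, 53) = 20448884000160. By the Bertrand ballot formula (Cycle Lemma / reflection principle), the number of orderings in which A is strictly ahead of B throughout is (p − q)/(p + q) · C(p + q, p) = (53 − 13)/(53 + 13) · 20448884000160 = 12393263030400.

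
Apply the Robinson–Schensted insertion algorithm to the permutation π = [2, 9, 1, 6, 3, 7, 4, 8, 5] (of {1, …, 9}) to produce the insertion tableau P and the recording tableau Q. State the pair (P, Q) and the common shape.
P = [1, 3, 4, 5] / [2, 6, 7, 8] / [9];  Q = [1, 2, 6, 8] / [3, 4, 7, 9] / [5];  common shape = (4, 4, 1)

Row-insert the values π_1, π_2, … into P one at a time, bumping the leftmost entry strictly greater than the inserted value down to the next row. The recording tableau Q records, in position (i, j), the step at which that cell was added to P.
  Insert 2 (step 1): P = [2];  Q = [1]
  Insert 9 (step 2): P = [2, 9];  Q = [1, 2]
  Insert 1 (step 3): P = [1, 9] / [2];  Q = [1, 2] / [3]
  Insert 6 (step 4): P = [1, 6] / [2, 9];  Q = [1, 2] / [3, 4]
  Insert 3 (step 5): P = [1, 3] / [2, 6] / [9];  Q = [1, 2] / [3, 4] / [5]
  Insert 7 (step 6): P = [1, 3, 7] / [2, 6] / [9];  Q = [1, 2, 6] / [3, 4] / [5]
  Insert 4 (step 7): P = [1, 3, 4] / [2, 6, 7] / [9];  Q = [1, 2, 6] / [3, 4, 7] / [5]
  Insert 8 (step 8): P = [1, 3, 4, 8] / [2, 6, 7] / [9];  Q = [1, 2, 6, 8] / [3, 4, 7] / [5]
  Insert 5 (step 9): P = [1, 3, 4, 5] / [2, 6, 7, 8] / [9];  Q = [1, 2, 6, 8] / [3, 4, 7, 9] / [5]
Final shape: (4, 4, 1).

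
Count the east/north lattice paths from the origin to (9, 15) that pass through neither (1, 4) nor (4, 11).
Number of paths = 833204

Inclusion–exclusion. Total paths: C(24, 9) = 1307504. Through P₁: C(5, 1)·C(19, 8) = 377910. Through P₂: C(15, 4)·C(9, 5) = 171990. Since P₁ is strictly southwest of P₂, a monotone path through both must visit P₁ then P₂; paths through both = C(5, 1)·C(10, 3)·C(9, 5) = 75600. Avoid both = 1307504 − 377910 − 171990 + 75600 = 833204.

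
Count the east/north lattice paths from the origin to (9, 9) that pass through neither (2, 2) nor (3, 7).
Number of paths = 25676

Inclusion–exclusion. Total paths: C(18, 9) = 48620. Through P₁: C(4, 2)·C(14, 7) = 20592. Through P₂: C(10, 3)·C(8, 6) = 3360. Since P₁ is strictly southwest of P₂, a monotone path through both must visit P₁ then P₂; paths through both = C(4, 2)·C(6, 1)·C(8, 6) = 1008. Avoid both = 48620 − 20592 − 3360 + 1008 = 25676.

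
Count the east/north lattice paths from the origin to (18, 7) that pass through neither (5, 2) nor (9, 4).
Number of paths = 212772

Inclusion–exclusion. Total paths: C(25, 18) = 480700. Through P₁: C(7, 5)·C(18, 13) = 179928. Through P₂: C(13, 9)·C(12, 9) = 157300. Since P₁ is strictly southwest of P₂, a monotone path through both must visit P₁ then P₂; paths through both = C(7, 5)·C(6, 4)·C(12, 9) = 69300. Avoid both = 480700 − 179928 − 157300 + 69300 = 212772.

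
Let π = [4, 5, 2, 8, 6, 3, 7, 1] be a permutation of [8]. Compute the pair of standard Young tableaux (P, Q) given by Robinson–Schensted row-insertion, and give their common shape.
P = [1, 3, 6, 7] / [2, 5] / [4] / [8];  Q = [1, 2, 4, 7] / [3, 5] / [6] / [8];  common shape = (4, 2, 1, 1)

Row-insert the values π_1, π_2, … into P one at a time, bumping the leftmost entry strictly greater than the inserted value down to the next row. The recording tableau Q records, in position (i, j), the step at which that cell was added to P.
  Insert 4 (step 1): P = [4];  Q = [1]
  Insert 5 (step 2): P = [4, 5];  Q = [1, 2]
  Insert 2 (step 3): P = [2, 5] / [4];  Q = [1, 2] / [3]
  Insert 8 (step 4): P = [2, 5, 8] / [4];  Q = [1, 2, 4] / [3]
  Insert 6 (step 5): P = [2, 5, 6] / [4, 8];  Q = [1, 2, 4] / [3, 5]
  Insert 3 (step 6): P = [2, 3, 6] / [4, 5] / [8];  Q = [1, 2, 4] / [3, 5] / [6]
  Insert 7 (step 7): P = [2, 3, 6, 7] / [4, 5] / [8];  Q = [1, 2, 4, 7] / [3, 5] / [6]
  Insert 1 (step 8): P = [1, 3, 6, 7] / [2, 5] / [4] / [8];  Q = [1, 2, 4, 7] / [3, 5] / [6] / [8]
Final shape: (4, 2, 1, 1).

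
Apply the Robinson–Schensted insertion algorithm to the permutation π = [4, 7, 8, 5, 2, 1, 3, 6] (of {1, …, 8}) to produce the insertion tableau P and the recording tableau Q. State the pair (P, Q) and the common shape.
P = [1, 3, 6] / [2, 5, 8] / [4] / [7];  Q = [1, 2, 3] / [4, 7, 8] / [5] / [6];  common shape = (3, 3, 1, 1)

Row-insert the values π_1, π_2, … into P one at a time, bumping the leftmost entry strictly greater than the inserted value down to the next row. The recording tableau Q records, in position (i, j), the step at which that cell was added to P.
  Insert 4 (step 1): P = [4];  Q = [1]
  Insert 7 (step 2): P = [4, 7];  Q = [1, 2]
  Insert 8 (step 3): P = [4, 7, 8];  Q = [1, 2, 3]
  Insert 5 (step 4): P = [4, 5, 8] / [7];  Q = [1, 2, 3] / [4]
  Insert 2 (step 5): P = [2, 5, 8] / [4] / [7];  Q = [1, 2, 3] / [4] / [5]
  Insert 1 (step 6): P = [1, 5, 8] / [2] / [4] / [7];  Q = [1, 2, 3] / [4] / [5] / [6]
  Insert 3 (step 7): P = [1, 3, 8] / [2, 5] / [4] / [7];  Q = [1, 2, 3] / [4, 7] / [5] / [6]
  Insert 6 (step 8): P = [1, 3, 6] / [2, 5, 8] / [4] / [7];  Q = [1, 2, 3] / [4, 7, 8] / [5] / [6]
Final shape: (3, 3, 1, 1).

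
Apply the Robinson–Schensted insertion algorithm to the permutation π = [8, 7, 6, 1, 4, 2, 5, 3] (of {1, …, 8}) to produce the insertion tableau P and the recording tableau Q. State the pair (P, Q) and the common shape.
P = [1, 2, 3] / [4, 5] / [6] / [7] / [8];  Q = [1, 5, 7] / [2, 8] / [3] / [4] / [6];  common shape = (3, 2, 1, 1, 1)

Row-insert the values π_1, π_2, … into P one at a time, bumping the leftmost entry strictly greater than the inserted value down to the next row. The recording tableau Q records, in position (i, j), the step at which that cell was added to P.
  Insert 8 (step 1): P = [8];  Q = [1]
  Insert 7 (step 2): P = [7] / [8];  Q = [1] / [2]
  Insert 6 (step 3): P = [6] / [7] / [8];  Q = [1] / [2] / [3]
  Insert 1 (step 4): P = [1] / [6] / [7] / [8];  Q = [1] / [2] / [3] / [4]
  Insert 4 (step 5): P = [1, 4] / [6] / [7] / [8];  Q = [1, 5] / [2] / [3] / [4]
  Insert 2 (step 6): P = [1, 2] / [4] / [6] / [7] / [8];  Q = [1, 5] / [2] / [3] / [4] / [6]
  Insert 5 (step 7): P = [1, 2, 5] / [4] / [6] / [7] / [8];  Q = [1, 5, 7] / [2] / [3] / [4] / [6]
  Insert 3 (step 8): P = [1, 2, 3] / [4, 5] / [6] / [7] / [8];  Q = [1, 5, 7] / [2, 8] / [3] / [4] / [6]
Final shape: (3, 2, 1, 1, 1).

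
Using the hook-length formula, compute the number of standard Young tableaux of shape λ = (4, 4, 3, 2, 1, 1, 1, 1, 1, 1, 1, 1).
# SYT of shape (4, 4, 3, 2, 1, 1, 1, 1, 1, 1, 1, 1) = 23279256

Hook-length formula: f^λ = n! / Π hook(c), product over all cells c of the Young diagram. For λ = (4, 4, 3, 2, 1, 1, 1, 1, 1, 1, 1, 1), n = 21 boxes. Hook lengths by row (left-to-right, top-to-bottom): [15, 6, 4, 2]; [14, 5, 3, 1]; [12, 3, 1]; [10, 1]; [8]; [7]; [6]; [5]; [4]; [3]; [2]; [1]. Product of hooks = 2194698240000. So f^λ = 21! / 2194698240000 = 51090942171709440000 / 2194698240000 = 23279256.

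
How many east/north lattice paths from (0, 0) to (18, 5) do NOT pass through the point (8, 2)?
Number of paths = 20779

Total paths from (0, 0) to (18, 5): C(23, 18) = 33649. Paths through (8, 2): (paths (0, 0) → (8, 2)) × (paths (8, 2) → (18, 5)) = C(10, 8) · C(13, 10) = 45 · 286 = 12870. Avoidance count = 33649 − 12870 = 20779.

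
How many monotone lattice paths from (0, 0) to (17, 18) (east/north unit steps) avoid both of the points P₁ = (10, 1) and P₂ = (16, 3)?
Number of paths = 4533749930

Inclusion–exclusion. Total paths: C(35, 17) = 4537567650. Through P₁: C(11, 10)·C(24, 7) = 3807144. Through P₂: C(19, 16)·C(16, 1) = 15504. Since P₁ is strictly southwest of P₂, a monotone path through both must visit P₁ then P₂; paths through both = C(11, 10)·C(8, 6)·C(16, 1) = 4928. Avoid both = 4537567650 − 3807144 − 15504 + 4928 = 4533749930.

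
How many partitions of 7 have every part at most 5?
p(7, parts ≤ 5) = 13

Partitions of 7 with all parts ≤ 5: 5+2, 5+1+1, 4+3, 4+2+1, 4+1+1+1, 3+3+1, 3+2+2, 3+2+1+1, 3+1+1+1+1, 2+2+2+1, 2+2+1+1+1, 2+1+1+1+1+1, 1+1+1+1+1+1+1. Count = 13.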